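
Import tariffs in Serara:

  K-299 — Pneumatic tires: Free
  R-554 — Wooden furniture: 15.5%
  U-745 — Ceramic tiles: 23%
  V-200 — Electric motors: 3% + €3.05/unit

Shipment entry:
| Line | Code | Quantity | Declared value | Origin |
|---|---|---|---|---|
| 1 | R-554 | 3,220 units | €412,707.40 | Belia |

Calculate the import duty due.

€63,969.65

Line 1 (R-554, Belia, 3,220 units, €412,707.40):
Base rate for R-554 is 15.5%.
Duty = €412,707.40 × 15.5% = €63,969.65.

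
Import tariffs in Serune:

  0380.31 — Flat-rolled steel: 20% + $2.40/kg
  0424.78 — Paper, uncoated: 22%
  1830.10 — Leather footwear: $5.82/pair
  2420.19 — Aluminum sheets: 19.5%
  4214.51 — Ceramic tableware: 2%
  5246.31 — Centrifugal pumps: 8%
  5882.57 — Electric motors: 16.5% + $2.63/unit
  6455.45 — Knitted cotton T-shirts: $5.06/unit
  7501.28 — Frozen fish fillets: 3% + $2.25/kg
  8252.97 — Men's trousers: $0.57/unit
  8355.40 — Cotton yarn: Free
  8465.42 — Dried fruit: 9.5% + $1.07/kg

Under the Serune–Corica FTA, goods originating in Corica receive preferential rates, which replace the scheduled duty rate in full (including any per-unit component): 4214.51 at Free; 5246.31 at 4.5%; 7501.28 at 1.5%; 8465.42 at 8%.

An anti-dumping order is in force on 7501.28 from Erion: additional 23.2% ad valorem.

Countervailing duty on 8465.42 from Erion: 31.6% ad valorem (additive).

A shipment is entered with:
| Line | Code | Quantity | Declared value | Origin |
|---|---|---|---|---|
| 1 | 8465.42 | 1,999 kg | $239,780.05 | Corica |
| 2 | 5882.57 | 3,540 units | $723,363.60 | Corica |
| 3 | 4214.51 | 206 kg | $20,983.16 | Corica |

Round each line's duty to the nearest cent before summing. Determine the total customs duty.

Line 1 (8465.42, Corica, 1,999 kg, $239,780.05):
Base rate for 8465.42 is 9.5% + $1.07/kg.
Origin Corica qualifies under the Serune–Corica agreement and 8465.42 is covered: preferential rate 8% applies instead.
The additional-duty order on 8465.42 targets Erion, not Corica; it does not apply.
Duty = $239,780.05 × 8% = $19,182.40.
Line 2 (5882.57, Corica, 3,540 units, $723,363.60):
Base rate for 5882.57 is 16.5% + $2.63/unit.
Origin Corica is the FTA partner but 5882.57 is not on the preference list; base rate stands.
Duty = $723,363.60 × 16.5% + 3,540 × $2.63 = $128,665.19.
Line 3 (4214.51, Corica, 206 kg, $20,983.16):
Base rate for 4214.51 is 2%.
Origin Corica qualifies under the Serune–Corica agreement and 4214.51 is covered: preferential rate Free applies instead.
Duty = $20,983.16 × 0% = $0.00.
Total = $19,182.40 + $128,665.19 + $0.00 = $147,847.59.

$147,847.59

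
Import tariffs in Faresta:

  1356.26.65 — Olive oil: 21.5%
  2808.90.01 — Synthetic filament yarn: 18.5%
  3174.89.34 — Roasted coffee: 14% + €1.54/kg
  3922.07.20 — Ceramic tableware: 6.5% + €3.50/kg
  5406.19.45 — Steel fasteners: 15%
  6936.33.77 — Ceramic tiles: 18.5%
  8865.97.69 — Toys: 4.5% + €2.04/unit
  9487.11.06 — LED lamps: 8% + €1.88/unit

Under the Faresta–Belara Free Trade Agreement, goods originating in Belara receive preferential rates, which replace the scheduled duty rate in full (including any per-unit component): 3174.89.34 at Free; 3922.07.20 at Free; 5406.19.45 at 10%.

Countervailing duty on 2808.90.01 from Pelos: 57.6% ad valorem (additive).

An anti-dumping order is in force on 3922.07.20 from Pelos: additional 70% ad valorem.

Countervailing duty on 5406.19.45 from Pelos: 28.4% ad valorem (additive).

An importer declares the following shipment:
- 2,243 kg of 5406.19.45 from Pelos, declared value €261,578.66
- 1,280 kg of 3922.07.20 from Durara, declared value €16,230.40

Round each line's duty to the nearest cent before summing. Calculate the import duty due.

€119,060.12

Line 1 (5406.19.45, Pelos, 2,243 kg, €261,578.66):
Base rate for 5406.19.45 is 15%.
5406.19.45 has an FTA preferential rate, but origin Pelos is not Belara; base rate stands.
Additional duty on 5406.19.45 from Pelos: +28.4%. Applied ad valorem rate: 15% + 28.4% = 43.4%.
Duty = €261,578.66 × 43.4% = €113,525.14.
Line 2 (3922.07.20, Durara, 1,280 kg, €16,230.40):
Base rate for 3922.07.20 is 6.5% + €3.50/kg.
3922.07.20 has an FTA preferential rate, but origin Durara is not Belara; base rate stands.
The additional-duty order on 3922.07.20 targets Pelos, not Durara; it does not apply.
Duty = €16,230.40 × 6.5% + 1,280 × €3.50 = €5,534.98.
Total = €113,525.14 + €5,534.98 = €119,060.12.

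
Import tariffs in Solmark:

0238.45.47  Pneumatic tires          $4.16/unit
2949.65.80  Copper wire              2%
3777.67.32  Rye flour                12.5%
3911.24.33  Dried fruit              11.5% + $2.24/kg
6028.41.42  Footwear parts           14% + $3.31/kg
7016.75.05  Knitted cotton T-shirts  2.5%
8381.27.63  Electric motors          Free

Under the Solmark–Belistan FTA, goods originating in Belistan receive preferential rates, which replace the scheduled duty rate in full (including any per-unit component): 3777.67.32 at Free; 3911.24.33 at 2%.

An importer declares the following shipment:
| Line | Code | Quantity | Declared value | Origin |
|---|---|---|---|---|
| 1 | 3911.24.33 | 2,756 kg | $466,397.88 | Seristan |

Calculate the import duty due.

$59,809.20

Line 1 (3911.24.33, Seristan, 2,756 kg, $466,397.88):
Base rate for 3911.24.33 is 11.5% + $2.24/kg.
3911.24.33 has an FTA preferential rate, but origin Seristan is not Belistan; base rate stands.
Duty = $466,397.88 × 11.5% + 2,756 × $2.24 = $59,809.20.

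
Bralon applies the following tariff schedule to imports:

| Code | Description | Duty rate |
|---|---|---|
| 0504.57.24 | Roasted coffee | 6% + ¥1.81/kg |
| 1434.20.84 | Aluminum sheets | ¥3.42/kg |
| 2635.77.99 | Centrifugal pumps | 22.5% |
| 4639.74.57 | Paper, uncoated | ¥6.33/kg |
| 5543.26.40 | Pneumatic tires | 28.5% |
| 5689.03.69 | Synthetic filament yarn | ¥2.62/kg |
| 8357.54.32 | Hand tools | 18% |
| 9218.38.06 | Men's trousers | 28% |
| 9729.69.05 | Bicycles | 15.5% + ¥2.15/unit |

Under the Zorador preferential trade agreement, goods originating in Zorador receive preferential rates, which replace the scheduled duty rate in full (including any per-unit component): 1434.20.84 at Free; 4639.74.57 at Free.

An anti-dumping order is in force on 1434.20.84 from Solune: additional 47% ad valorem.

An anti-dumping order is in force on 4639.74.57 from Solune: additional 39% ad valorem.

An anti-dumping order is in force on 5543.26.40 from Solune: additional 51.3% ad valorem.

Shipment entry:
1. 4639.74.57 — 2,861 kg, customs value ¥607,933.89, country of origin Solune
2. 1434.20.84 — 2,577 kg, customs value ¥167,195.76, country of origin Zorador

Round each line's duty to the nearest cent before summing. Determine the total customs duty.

Line 1 (4639.74.57, Solune, 2,861 kg, ¥607,933.89):
Base rate for 4639.74.57 is ¥6.33/kg.
4639.74.57 has an FTA preferential rate, but origin Solune is not Zorador; base rate stands.
Additional duty on 4639.74.57 from Solune: +39% ad valorem. Applied ad valorem rate = 39%.
Duty = ¥607,933.89 × 39% + 2,861 × ¥6.33 = ¥255,204.35.
Line 2 (1434.20.84, Zorador, 2,577 kg, ¥167,195.76):
Base rate for 1434.20.84 is ¥3.42/kg.
Origin Zorador qualifies under the Bralon–Zorador agreement and 1434.20.84 is covered: preferential rate Free applies instead.
The additional-duty order on 1434.20.84 targets Solune, not Zorador; it does not apply.
Duty = ¥167,195.76 × 0% = ¥0.00.
Total = ¥255,204.35 + ¥0.00 = ¥255,204.35.

¥255,204.35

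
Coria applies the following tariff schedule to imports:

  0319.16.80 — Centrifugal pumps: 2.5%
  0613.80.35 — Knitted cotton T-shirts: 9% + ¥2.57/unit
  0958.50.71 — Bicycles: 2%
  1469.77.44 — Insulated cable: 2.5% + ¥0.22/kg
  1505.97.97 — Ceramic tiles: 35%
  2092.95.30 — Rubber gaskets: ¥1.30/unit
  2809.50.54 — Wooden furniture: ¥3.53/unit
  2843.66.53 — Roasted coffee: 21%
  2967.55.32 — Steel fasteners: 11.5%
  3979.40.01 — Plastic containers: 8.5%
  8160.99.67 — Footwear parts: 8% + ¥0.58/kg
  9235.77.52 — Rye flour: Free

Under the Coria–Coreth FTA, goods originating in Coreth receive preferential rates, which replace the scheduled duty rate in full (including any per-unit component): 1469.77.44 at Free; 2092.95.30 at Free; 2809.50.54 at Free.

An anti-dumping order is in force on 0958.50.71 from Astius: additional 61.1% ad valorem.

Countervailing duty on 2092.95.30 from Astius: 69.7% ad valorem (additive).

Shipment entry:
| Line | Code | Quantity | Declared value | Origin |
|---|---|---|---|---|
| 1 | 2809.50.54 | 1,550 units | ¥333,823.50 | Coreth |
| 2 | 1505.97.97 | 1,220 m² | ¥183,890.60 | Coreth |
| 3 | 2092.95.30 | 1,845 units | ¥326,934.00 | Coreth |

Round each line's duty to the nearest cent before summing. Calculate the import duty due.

¥64,361.71

Line 1 (2809.50.54, Coreth, 1,550 units, ¥333,823.50):
Base rate for 2809.50.54 is ¥3.53/unit.
Origin Coreth qualifies under the Coria–Coreth agreement and 2809.50.54 is covered: preferential rate Free applies instead.
Duty = ¥333,823.50 × 0% = ¥0.00.
Line 2 (1505.97.97, Coreth, 1,220 m², ¥183,890.60):
Base rate for 1505.97.97 is 35%.
Origin Coreth is the FTA partner but 1505.97.97 is not on the preference list; base rate stands.
Duty = ¥183,890.60 × 35% = ¥64,361.71.
Line 3 (2092.95.30, Coreth, 1,845 units, ¥326,934.00):
Base rate for 2092.95.30 is ¥1.30/unit.
Origin Coreth qualifies under the Coria–Coreth agreement and 2092.95.30 is covered: preferential rate Free applies instead.
The additional-duty order on 2092.95.30 targets Astius, not Coreth; it does not apply.
Duty = ¥326,934.00 × 0% = ¥0.00.
Total = ¥0.00 + ¥64,361.71 + ¥0.00 = ¥64,361.71.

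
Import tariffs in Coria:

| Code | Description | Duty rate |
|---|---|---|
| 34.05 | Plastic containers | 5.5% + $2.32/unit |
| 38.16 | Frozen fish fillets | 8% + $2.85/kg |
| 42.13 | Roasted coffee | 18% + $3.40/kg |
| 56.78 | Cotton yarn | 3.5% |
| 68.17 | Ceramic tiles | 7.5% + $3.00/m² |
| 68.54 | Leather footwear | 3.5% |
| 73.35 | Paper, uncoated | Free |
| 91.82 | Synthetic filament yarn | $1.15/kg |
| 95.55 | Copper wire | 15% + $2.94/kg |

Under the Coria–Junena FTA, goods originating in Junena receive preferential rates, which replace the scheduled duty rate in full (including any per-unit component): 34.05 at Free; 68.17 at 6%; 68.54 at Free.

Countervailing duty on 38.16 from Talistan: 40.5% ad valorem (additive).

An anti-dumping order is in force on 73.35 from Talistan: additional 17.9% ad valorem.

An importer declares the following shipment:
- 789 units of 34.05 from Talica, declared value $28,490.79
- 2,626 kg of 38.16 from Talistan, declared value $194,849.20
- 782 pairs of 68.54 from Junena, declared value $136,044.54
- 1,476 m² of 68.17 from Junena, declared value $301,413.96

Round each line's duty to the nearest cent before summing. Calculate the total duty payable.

Line 1 (34.05, Talica, 789 units, $28,490.79):
Base rate for 34.05 is 5.5% + $2.32/unit.
34.05 has an FTA preferential rate, but origin Talica is not Junena; base rate stands.
Duty = $28,490.79 × 5.5% + 789 × $2.32 = $3,397.47.
Line 2 (38.16, Talistan, 2,626 kg, $194,849.20):
Base rate for 38.16 is 8% + $2.85/kg.
Additional duty on 38.16 from Talistan: +40.5%. Applied ad valorem rate: 8% + 40.5% = 48.5%.
Duty = $194,849.20 × 48.5% + 2,626 × $2.85 = $101,985.96.
Line 3 (68.54, Junena, 782 pairs, $136,044.54):
Base rate for 68.54 is 3.5%.
Origin Junena qualifies under the Coria–Junena agreement and 68.54 is covered: preferential rate Free applies instead.
Duty = $136,044.54 × 0% = $0.00.
Line 4 (68.17, Junena, 1,476 m², $301,413.96):
Base rate for 68.17 is 7.5% + $3.00/m².
Origin Junena qualifies under the Coria–Junena agreement and 68.17 is covered: preferential rate 6% applies instead.
Duty = $301,413.96 × 6% = $18,084.84.
Total = $3,397.47 + $101,985.96 + $0.00 + $18,084.84 = $123,468.27.

$123,468.27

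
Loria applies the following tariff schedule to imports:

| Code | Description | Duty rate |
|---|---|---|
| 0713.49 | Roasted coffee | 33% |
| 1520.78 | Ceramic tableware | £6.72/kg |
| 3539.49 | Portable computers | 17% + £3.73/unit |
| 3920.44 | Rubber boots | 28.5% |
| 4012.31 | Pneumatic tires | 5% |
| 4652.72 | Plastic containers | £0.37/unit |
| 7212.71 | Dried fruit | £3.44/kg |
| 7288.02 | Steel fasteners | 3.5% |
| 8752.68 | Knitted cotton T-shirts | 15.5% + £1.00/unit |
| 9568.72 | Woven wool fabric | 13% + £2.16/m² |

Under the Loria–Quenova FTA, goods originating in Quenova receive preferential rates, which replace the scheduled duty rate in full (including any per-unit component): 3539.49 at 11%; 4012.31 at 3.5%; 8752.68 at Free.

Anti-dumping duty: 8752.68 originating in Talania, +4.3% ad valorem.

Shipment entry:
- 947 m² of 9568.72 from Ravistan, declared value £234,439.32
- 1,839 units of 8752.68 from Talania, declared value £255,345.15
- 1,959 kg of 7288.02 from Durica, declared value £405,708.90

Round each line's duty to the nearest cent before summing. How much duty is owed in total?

Line 1 (9568.72, Ravistan, 947 m², £234,439.32):
Base rate for 9568.72 is 13% + £2.16/m².
Duty = £234,439.32 × 13% + 947 × £2.16 = £32,522.63.
Line 2 (8752.68, Talania, 1,839 units, £255,345.15):
Base rate for 8752.68 is 15.5% + £1.00/unit.
8752.68 has an FTA preferential rate, but origin Talania is not Quenova; base rate stands.
Additional duty on 8752.68 from Talania: +4.3%. Applied ad valorem rate: 15.5% + 4.3% = 19.8%.
Duty = £255,345.15 × 19.8% + 1,839 × £1.00 = £52,397.34.
Line 3 (7288.02, Durica, 1,959 kg, £405,708.90):
Base rate for 7288.02 is 3.5%.
Duty = £405,708.90 × 3.5% = £14,199.81.
Total = £32,522.63 + £52,397.34 + £14,199.81 = £99,119.78.

£99,119.78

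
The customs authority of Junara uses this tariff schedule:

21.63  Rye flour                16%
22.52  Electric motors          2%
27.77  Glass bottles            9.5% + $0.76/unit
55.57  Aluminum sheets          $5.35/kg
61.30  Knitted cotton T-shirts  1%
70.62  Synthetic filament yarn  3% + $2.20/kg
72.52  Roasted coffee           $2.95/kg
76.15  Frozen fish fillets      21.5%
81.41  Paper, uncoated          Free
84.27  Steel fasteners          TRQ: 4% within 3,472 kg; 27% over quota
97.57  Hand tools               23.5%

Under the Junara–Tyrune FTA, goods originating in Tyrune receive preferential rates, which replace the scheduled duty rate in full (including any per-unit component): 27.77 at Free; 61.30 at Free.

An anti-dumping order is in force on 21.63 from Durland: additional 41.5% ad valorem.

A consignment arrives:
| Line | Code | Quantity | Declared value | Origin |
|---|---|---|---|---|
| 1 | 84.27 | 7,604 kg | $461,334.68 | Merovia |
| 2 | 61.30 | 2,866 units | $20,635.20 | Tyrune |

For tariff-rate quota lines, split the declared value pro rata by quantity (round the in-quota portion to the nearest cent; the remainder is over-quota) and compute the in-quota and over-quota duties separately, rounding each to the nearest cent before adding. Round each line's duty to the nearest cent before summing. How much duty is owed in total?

$76,111.73

Line 1 (84.27, Merovia, 7,604 kg, $461,334.68):
Code 84.27 is under a tariff-rate quota (threshold 3,472 kg). In-quota: 3,472 kg at 4%; over-quota: 4,132 kg at 27%.
Pro-rata value split: in-quota = $461,334.68 × 3,472/7,604 = $210,646.24; over-quota = $461,334.68 − $210,646.24 = $250,688.44.
In-quota duty = $210,646.24 × 4% = $8,425.85. Over-quota duty = $250,688.44 × 27% = $67,685.88.
Line duty = $8,425.85 + $67,685.88 = $76,111.73.
Line 2 (61.30, Tyrune, 2,866 units, $20,635.20):
Base rate for 61.30 is 1%.
Origin Tyrune qualifies under the Junara–Tyrune agreement and 61.30 is covered: preferential rate Free applies instead.
Duty = $20,635.20 × 0% = $0.00.
Total = $76,111.73 + $0.00 = $76,111.73.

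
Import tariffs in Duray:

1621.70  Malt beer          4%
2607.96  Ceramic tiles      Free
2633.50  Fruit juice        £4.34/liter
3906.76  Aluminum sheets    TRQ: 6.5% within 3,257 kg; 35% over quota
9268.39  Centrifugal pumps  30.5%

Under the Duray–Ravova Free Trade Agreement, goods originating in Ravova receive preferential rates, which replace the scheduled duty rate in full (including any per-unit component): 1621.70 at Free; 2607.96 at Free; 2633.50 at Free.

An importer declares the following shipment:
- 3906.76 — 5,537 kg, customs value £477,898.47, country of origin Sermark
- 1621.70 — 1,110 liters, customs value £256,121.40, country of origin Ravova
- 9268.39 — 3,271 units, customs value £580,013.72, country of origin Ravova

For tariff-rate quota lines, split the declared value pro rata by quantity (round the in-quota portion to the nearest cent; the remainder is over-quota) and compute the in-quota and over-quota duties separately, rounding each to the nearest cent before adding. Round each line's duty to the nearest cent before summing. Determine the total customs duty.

£264,051.82

Line 1 (3906.76, Sermark, 5,537 kg, £477,898.47):
Code 3906.76 is under a tariff-rate quota (threshold 3,257 kg). In-quota: 3,257 kg at 6.5%; over-quota: 2,280 kg at 35%.
Pro-rata value split: in-quota = £477,898.47 × 3,257/5,537 = £281,111.67; over-quota = £477,898.47 − £281,111.67 = £196,786.80.
In-quota duty = £281,111.67 × 6.5% = £18,272.26. Over-quota duty = £196,786.80 × 35% = £68,875.38.
Line duty = £18,272.26 + £68,875.38 = £87,147.64.
Line 2 (1621.70, Ravova, 1,110 liters, £256,121.40):
Base rate for 1621.70 is 4%.
Origin Ravova qualifies under the Duray–Ravova agreement and 1621.70 is covered: preferential rate Free applies instead.
Duty = £256,121.40 × 0% = £0.00.
Line 3 (9268.39, Ravova, 3,271 units, £580,013.72):
Base rate for 9268.39 is 30.5%.
Origin Ravova is the FTA partner but 9268.39 is not on the preference list; base rate stands.
Duty = £580,013.72 × 30.5% = £176,904.18.
Total = £87,147.64 + £0.00 + £176,904.18 = £264,051.82.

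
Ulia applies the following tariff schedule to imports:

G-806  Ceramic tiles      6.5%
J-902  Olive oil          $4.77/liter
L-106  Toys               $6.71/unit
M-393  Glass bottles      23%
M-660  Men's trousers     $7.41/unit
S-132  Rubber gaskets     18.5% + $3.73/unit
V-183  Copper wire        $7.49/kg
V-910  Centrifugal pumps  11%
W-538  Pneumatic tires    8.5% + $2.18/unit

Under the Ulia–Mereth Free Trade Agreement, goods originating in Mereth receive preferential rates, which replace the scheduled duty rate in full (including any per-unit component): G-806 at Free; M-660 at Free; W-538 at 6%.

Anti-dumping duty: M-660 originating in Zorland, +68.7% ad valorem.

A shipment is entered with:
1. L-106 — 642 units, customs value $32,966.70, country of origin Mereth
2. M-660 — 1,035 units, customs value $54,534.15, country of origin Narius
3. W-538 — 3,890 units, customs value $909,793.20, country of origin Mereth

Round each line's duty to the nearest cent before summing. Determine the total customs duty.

$66,564.76

Line 1 (L-106, Mereth, 642 units, $32,966.70):
Base rate for L-106 is $6.71/unit.
Origin Mereth is the FTA partner but L-106 is not on the preference list; base rate stands.
Duty = 642 × $6.71 = $4,307.82.
Line 2 (M-660, Narius, 1,035 units, $54,534.15):
Base rate for M-660 is $7.41/unit.
M-660 has an FTA preferential rate, but origin Narius is not Mereth; base rate stands.
The additional-duty order on M-660 targets Zorland, not Narius; it does not apply.
Duty = 1,035 × $7.41 = $7,669.35.
Line 3 (W-538, Mereth, 3,890 units, $909,793.20):
Base rate for W-538 is 8.5% + $2.18/unit.
Origin Mereth qualifies under the Ulia–Mereth agreement and W-538 is covered: preferential rate 6% applies instead.
Duty = $909,793.20 × 6% = $54,587.59.
Total = $4,307.82 + $7,669.35 + $54,587.59 = $66,564.76.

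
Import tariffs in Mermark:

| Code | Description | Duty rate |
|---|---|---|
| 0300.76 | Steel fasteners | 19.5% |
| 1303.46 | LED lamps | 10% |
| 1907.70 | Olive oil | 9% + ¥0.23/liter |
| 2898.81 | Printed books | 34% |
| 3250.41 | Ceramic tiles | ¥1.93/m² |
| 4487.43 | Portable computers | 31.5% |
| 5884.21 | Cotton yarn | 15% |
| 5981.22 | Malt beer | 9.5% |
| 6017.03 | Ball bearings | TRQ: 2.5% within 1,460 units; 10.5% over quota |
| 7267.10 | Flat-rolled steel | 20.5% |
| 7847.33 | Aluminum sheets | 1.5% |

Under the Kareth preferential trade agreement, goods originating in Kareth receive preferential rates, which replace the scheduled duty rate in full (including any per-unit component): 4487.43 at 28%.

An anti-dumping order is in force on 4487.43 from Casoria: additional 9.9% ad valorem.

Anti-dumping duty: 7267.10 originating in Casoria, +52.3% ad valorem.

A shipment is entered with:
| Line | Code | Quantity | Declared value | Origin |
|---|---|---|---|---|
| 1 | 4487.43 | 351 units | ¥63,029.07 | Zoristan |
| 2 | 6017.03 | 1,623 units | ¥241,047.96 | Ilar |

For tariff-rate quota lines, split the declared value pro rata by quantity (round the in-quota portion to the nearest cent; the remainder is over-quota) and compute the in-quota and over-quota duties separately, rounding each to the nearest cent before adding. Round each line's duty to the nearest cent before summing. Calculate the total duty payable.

¥27,817.06

Line 1 (4487.43, Zoristan, 351 units, ¥63,029.07):
Base rate for 4487.43 is 31.5%.
4487.43 has an FTA preferential rate, but origin Zoristan is not Kareth; base rate stands.
The additional-duty order on 4487.43 targets Casoria, not Zoristan; it does not apply.
Duty = ¥63,029.07 × 31.5% = ¥19,854.16.
Line 2 (6017.03, Ilar, 1,623 units, ¥241,047.96):
Code 6017.03 is under a tariff-rate quota (threshold 1,460 units). In-quota: 1,460 units at 2.5%; over-quota: 163 units at 10.5%.
Pro-rata value split: in-quota = ¥241,047.96 × 1,460/1,623 = ¥216,839.20; over-quota = ¥241,047.96 − ¥216,839.20 = ¥24,208.76.
In-quota duty = ¥216,839.20 × 2.5% = ¥5,420.98. Over-quota duty = ¥24,208.76 × 10.5% = ¥2,541.92.
Line duty = ¥5,420.98 + ¥2,541.92 = ¥7,962.90.
Total = ¥19,854.16 + ¥7,962.90 = ¥27,817.06.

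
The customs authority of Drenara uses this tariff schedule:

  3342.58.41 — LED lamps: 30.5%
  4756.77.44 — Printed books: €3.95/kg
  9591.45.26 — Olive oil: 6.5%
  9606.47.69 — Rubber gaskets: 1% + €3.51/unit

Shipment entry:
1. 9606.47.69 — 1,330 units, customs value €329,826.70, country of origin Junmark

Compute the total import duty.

€7,966.57

Line 1 (9606.47.69, Junmark, 1,330 units, €329,826.70):
Base rate for 9606.47.69 is 1% + €3.51/unit.
Duty = €329,826.70 × 1% + 1,330 × €3.51 = €7,966.57.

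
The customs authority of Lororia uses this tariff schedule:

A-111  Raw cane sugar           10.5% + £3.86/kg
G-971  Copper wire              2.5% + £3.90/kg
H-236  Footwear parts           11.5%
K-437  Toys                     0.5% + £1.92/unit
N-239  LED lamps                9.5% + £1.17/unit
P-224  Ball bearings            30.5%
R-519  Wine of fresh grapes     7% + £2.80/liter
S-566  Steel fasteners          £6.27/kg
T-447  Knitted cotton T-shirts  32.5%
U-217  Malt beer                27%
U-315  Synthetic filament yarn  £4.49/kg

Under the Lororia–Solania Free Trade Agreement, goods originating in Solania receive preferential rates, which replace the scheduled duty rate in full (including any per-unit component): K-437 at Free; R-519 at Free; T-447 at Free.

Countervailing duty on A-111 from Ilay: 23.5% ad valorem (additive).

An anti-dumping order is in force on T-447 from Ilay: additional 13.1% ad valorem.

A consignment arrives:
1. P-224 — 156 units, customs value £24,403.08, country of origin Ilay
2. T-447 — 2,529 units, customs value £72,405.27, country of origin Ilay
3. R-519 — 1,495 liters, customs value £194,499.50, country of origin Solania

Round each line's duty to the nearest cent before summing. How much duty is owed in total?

£40,459.74

Line 1 (P-224, Ilay, 156 units, £24,403.08):
Base rate for P-224 is 30.5%.
Duty = £24,403.08 × 30.5% = £7,442.94.
Line 2 (T-447, Ilay, 2,529 units, £72,405.27):
Base rate for T-447 is 32.5%.
T-447 has an FTA preferential rate, but origin Ilay is not Solania; base rate stands.
Additional duty on T-447 from Ilay: +13.1%. Applied ad valorem rate: 32.5% + 13.1% = 45.6%.
Duty = £72,405.27 × 45.6% = £33,016.80.
Line 3 (R-519, Solania, 1,495 liters, £194,499.50):
Base rate for R-519 is 7% + £2.80/liter.
Origin Solania qualifies under the Lororia–Solania agreement and R-519 is covered: preferential rate Free applies instead.
Duty = £194,499.50 × 0% = £0.00.
Total = £7,442.94 + £33,016.80 + £0.00 = £40,459.74.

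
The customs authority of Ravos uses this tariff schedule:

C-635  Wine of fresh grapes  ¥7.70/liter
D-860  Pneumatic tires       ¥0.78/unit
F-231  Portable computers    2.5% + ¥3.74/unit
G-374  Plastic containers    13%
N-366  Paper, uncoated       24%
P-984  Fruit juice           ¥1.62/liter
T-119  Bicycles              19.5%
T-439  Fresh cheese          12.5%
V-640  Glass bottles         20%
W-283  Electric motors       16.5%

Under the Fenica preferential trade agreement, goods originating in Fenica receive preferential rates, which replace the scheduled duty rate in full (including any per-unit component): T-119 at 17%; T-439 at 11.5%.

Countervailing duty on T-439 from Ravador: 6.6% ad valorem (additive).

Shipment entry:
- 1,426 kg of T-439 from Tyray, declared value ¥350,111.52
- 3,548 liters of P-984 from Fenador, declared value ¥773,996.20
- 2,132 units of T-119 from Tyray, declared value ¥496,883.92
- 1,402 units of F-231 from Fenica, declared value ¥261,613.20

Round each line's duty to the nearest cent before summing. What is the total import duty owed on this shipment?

¥158,187.87

Line 1 (T-439, Tyray, 1,426 kg, ¥350,111.52):
Base rate for T-439 is 12.5%.
T-439 has an FTA preferential rate, but origin Tyray is not Fenica; base rate stands.
The additional-duty order on T-439 targets Ravador, not Tyray; it does not apply.
Duty = ¥350,111.52 × 12.5% = ¥43,763.94.
Line 2 (P-984, Fenador, 3,548 liters, ¥773,996.20):
Base rate for P-984 is ¥1.62/liter.
Duty = 3,548 × ¥1.62 = ¥5,747.76.
Line 3 (T-119, Tyray, 2,132 units, ¥496,883.92):
Base rate for T-119 is 19.5%.
T-119 has an FTA preferential rate, but origin Tyray is not Fenica; base rate stands.
Duty = ¥496,883.92 × 19.5% = ¥96,892.36.
Line 4 (F-231, Fenica, 1,402 units, ¥261,613.20):
Base rate for F-231 is 2.5% + ¥3.74/unit.
Origin Fenica is the FTA partner but F-231 is not on the preference list; base rate stands.
Duty = ¥261,613.20 × 2.5% + 1,402 × ¥3.74 = ¥11,783.81.
Total = ¥43,763.94 + ¥5,747.76 + ¥96,892.36 + ¥11,783.81 = ¥158,187.87.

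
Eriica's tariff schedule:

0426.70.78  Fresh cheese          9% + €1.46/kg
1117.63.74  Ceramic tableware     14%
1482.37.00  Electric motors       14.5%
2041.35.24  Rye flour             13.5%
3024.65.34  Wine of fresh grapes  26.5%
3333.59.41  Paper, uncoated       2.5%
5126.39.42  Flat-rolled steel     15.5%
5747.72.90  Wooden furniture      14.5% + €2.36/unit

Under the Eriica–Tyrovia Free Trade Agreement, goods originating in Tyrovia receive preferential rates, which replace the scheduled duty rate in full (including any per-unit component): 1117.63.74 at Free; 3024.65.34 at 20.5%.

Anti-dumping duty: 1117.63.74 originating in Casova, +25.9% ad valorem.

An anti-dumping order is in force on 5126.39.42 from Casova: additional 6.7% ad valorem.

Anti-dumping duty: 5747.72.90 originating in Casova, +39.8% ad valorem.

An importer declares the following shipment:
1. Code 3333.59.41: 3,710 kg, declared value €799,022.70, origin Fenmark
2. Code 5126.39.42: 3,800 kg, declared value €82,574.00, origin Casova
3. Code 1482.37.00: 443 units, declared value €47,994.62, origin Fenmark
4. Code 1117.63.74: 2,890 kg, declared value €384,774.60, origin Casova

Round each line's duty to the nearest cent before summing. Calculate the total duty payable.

€198,791.29

Line 1 (3333.59.41, Fenmark, 3,710 kg, €799,022.70):
Base rate for 3333.59.41 is 2.5%.
Duty = €799,022.70 × 2.5% = €19,975.57.
Line 2 (5126.39.42, Casova, 3,800 kg, €82,574.00):
Base rate for 5126.39.42 is 15.5%.
Additional duty on 5126.39.42 from Casova: +6.7%. Applied ad valorem rate: 15.5% + 6.7% = 22.2%.
Duty = €82,574.00 × 22.2% = €18,331.43.
Line 3 (1482.37.00, Fenmark, 443 units, €47,994.62):
Base rate for 1482.37.00 is 14.5%.
Duty = €47,994.62 × 14.5% = €6,959.22.
Line 4 (1117.63.74, Casova, 2,890 kg, €384,774.60):
Base rate for 1117.63.74 is 14%.
1117.63.74 has an FTA preferential rate, but origin Casova is not Tyrovia; base rate stands.
Additional duty on 1117.63.74 from Casova: +25.9%. Applied ad valorem rate: 14% + 25.9% = 39.9%.
Duty = €384,774.60 × 39.9% = €153,525.07.
Total = €19,975.57 + €18,331.43 + €6,959.22 + €153,525.07 = €198,791.29.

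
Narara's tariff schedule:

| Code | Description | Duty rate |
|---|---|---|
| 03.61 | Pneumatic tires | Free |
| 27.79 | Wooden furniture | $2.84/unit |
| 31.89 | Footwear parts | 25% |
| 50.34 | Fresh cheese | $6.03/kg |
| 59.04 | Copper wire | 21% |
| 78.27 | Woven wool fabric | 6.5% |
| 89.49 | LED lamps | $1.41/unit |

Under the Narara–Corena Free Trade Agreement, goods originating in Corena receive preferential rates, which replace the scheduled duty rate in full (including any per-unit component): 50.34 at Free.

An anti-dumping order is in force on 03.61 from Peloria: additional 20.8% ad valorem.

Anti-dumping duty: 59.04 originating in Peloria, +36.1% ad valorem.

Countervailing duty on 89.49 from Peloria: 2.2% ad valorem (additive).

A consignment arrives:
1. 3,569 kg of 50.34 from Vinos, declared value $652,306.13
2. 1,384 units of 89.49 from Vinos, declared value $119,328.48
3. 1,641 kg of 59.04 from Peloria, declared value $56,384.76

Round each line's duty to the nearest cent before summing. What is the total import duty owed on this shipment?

Line 1 (50.34, Vinos, 3,569 kg, $652,306.13):
Base rate for 50.34 is $6.03/kg.
50.34 has an FTA preferential rate, but origin Vinos is not Corena; base rate stands.
Duty = 3,569 × $6.03 = $21,521.07.
Line 2 (89.49, Vinos, 1,384 units, $119,328.48):
Base rate for 89.49 is $1.41/unit.
The additional-duty order on 89.49 targets Peloria, not Vinos; it does not apply.
Duty = 1,384 × $1.41 = $1,951.44.
Line 3 (59.04, Peloria, 1,641 kg, $56,384.76):
Base rate for 59.04 is 21%.
Additional duty on 59.04 from Peloria: +36.1%. Applied ad valorem rate: 21% + 36.1% = 57.1%.
Duty = $56,384.76 × 57.1% = $32,195.70.
Total = $21,521.07 + $1,951.44 + $32,195.70 = $55,668.21.

$55,668.21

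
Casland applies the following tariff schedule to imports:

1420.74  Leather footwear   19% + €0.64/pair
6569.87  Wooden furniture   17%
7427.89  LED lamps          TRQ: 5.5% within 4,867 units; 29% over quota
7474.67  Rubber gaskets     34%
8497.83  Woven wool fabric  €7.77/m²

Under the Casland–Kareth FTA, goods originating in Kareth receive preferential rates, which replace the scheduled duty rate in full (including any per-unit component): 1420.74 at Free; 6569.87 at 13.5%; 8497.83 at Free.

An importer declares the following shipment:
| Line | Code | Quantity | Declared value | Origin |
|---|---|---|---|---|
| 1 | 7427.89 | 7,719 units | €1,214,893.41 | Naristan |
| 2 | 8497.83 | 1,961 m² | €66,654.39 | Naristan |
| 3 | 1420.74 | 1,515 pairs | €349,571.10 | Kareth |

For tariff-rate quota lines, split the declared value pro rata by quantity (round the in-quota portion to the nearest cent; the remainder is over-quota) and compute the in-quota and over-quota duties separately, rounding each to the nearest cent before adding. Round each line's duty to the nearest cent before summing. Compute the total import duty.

Line 1 (7427.89, Naristan, 7,719 units, €1,214,893.41):
Code 7427.89 is under a tariff-rate quota (threshold 4,867 units). In-quota: 4,867 units at 5.5%; over-quota: 2,852 units at 29%.
Pro-rata value split: in-quota = €1,214,893.41 × 4,867/7,719 = €766,017.13; over-quota = €1,214,893.41 − €766,017.13 = €448,876.28.
In-quota duty = €766,017.13 × 5.5% = €42,130.94. Over-quota duty = €448,876.28 × 29% = €130,174.12.
Line duty = €42,130.94 + €130,174.12 = €172,305.06.
Line 2 (8497.83, Naristan, 1,961 m², €66,654.39):
Base rate for 8497.83 is €7.77/m².
8497.83 has an FTA preferential rate, but origin Naristan is not Kareth; base rate stands.
Duty = 1,961 × €7.77 = €15,236.97.
Line 3 (1420.74, Kareth, 1,515 pairs, €349,571.10):
Base rate for 1420.74 is 19% + €0.64/pair.
Origin Kareth qualifies under the Casland–Kareth agreement and 1420.74 is covered: preferential rate Free applies instead.
Duty = €349,571.10 × 0% = €0.00.
Total = €172,305.06 + €15,236.97 + €0.00 = €187,542.03.

€187,542.03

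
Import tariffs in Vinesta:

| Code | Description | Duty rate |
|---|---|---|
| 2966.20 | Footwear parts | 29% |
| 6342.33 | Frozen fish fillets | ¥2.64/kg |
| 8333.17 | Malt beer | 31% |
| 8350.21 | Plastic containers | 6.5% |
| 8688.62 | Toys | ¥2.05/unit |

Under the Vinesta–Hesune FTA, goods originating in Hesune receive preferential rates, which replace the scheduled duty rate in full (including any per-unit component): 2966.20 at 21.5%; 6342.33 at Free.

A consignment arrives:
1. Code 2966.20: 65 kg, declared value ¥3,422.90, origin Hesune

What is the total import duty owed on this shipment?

Line 1 (2966.20, Hesune, 65 kg, ¥3,422.90):
Base rate for 2966.20 is 29%.
Origin Hesune qualifies under the Vinesta–Hesune agreement and 2966.20 is covered: preferential rate 21.5% applies instead.
Duty = ¥3,422.90 × 21.5% = ¥735.92.

¥735.92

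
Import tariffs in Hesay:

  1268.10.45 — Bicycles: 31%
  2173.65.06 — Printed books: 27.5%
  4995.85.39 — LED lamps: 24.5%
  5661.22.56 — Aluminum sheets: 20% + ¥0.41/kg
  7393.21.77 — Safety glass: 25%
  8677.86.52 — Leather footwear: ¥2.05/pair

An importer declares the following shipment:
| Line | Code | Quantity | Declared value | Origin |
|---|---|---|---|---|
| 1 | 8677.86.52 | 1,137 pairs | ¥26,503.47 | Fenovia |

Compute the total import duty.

¥2,330.85

Line 1 (8677.86.52, Fenovia, 1,137 pairs, ¥26,503.47):
Base rate for 8677.86.52 is ¥2.05/pair.
Duty = 1,137 × ¥2.05 = ¥2,330.85.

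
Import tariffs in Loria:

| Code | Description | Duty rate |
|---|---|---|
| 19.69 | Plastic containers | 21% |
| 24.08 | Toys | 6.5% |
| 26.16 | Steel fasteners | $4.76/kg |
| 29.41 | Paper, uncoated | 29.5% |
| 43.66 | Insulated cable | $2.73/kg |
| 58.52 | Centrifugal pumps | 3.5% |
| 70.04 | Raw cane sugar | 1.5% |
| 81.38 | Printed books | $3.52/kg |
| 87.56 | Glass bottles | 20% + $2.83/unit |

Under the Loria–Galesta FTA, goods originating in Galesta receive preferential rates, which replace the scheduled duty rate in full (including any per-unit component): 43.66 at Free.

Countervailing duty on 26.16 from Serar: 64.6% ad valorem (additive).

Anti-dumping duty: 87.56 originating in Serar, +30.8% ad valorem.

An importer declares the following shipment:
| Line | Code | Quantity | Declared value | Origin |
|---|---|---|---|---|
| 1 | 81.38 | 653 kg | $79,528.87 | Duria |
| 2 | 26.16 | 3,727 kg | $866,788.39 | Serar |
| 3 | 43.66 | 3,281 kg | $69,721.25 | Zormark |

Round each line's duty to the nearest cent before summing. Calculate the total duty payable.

$588,941.51

Line 1 (81.38, Duria, 653 kg, $79,528.87):
Base rate for 81.38 is $3.52/kg.
Duty = 653 × $3.52 = $2,298.56.
Line 2 (26.16, Serar, 3,727 kg, $866,788.39):
Base rate for 26.16 is $4.76/kg.
Additional duty on 26.16 from Serar: +64.6% ad valorem. Applied ad valorem rate = 64.6%.
Duty = $866,788.39 × 64.6% + 3,727 × $4.76 = $577,685.82.
Line 3 (43.66, Zormark, 3,281 kg, $69,721.25):
Base rate for 43.66 is $2.73/kg.
43.66 has an FTA preferential rate, but origin Zormark is not Galesta; base rate stands.
Duty = 3,281 × $2.73 = $8,957.13.
Total = $2,298.56 + $577,685.82 + $8,957.13 = $588,941.51.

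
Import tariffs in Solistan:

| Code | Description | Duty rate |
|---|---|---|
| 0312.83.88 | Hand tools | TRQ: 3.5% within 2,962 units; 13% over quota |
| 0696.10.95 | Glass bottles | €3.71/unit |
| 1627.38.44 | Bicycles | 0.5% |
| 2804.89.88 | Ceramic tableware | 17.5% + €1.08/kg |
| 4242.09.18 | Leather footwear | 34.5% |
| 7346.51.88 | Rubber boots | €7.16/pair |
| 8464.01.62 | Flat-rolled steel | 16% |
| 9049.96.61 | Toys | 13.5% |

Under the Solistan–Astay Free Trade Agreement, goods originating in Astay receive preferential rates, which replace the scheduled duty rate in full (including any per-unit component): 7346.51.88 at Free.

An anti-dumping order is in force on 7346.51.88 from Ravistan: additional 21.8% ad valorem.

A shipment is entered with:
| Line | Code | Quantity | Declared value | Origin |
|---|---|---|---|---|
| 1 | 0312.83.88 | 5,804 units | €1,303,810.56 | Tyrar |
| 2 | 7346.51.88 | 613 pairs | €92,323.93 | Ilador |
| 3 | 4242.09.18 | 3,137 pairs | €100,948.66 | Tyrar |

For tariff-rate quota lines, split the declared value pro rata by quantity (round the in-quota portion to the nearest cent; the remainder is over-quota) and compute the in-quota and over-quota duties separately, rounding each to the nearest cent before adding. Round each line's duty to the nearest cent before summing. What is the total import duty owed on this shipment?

€145,500.29

Line 1 (0312.83.88, Tyrar, 5,804 units, €1,303,810.56):
Code 0312.83.88 is under a tariff-rate quota (threshold 2,962 units). In-quota: 2,962 units at 3.5%; over-quota: 2,842 units at 13%.
Pro-rata value split: in-quota = €1,303,810.56 × 2,962/5,804 = €665,383.68; over-quota = €1,303,810.56 − €665,383.68 = €638,426.88.
In-quota duty = €665,383.68 × 3.5% = €23,288.43. Over-quota duty = €638,426.88 × 13% = €82,995.49.
Line duty = €23,288.43 + €82,995.49 = €106,283.92.
Line 2 (7346.51.88, Ilador, 613 pairs, €92,323.93):
Base rate for 7346.51.88 is €7.16/pair.
7346.51.88 has an FTA preferential rate, but origin Ilador is not Astay; base rate stands.
The additional-duty order on 7346.51.88 targets Ravistan, not Ilador; it does not apply.
Duty = 613 × €7.16 = €4,389.08.
Line 3 (4242.09.18, Tyrar, 3,137 pairs, €100,948.66):
Base rate for 4242.09.18 is 34.5%.
Duty = €100,948.66 × 34.5% = €34,827.29.
Total = €106,283.92 + €4,389.08 + €34,827.29 = €145,500.29.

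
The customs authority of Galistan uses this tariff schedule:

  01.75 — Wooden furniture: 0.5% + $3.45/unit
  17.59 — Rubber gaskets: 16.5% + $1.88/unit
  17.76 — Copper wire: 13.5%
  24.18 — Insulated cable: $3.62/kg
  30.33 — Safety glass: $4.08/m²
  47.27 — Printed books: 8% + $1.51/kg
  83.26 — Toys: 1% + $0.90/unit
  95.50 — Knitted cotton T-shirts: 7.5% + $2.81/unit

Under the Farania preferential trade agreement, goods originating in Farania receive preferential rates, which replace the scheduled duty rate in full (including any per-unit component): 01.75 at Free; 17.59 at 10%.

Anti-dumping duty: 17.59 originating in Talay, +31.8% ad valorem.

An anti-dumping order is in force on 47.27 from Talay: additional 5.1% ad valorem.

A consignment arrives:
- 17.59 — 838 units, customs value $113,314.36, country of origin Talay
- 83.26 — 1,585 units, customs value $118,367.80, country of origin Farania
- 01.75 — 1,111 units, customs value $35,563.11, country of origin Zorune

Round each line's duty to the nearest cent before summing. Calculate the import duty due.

$62,927.23

Line 1 (17.59, Talay, 838 units, $113,314.36):
Base rate for 17.59 is 16.5% + $1.88/unit.
17.59 has an FTA preferential rate, but origin Talay is not Farania; base rate stands.
Additional duty on 17.59 from Talay: +31.8%. Applied ad valorem rate: 16.5% + 31.8% = 48.3%.
Duty = $113,314.36 × 48.3% + 838 × $1.88 = $56,306.28.
Line 2 (83.26, Farania, 1,585 units, $118,367.80):
Base rate for 83.26 is 1% + $0.90/unit.
Origin Farania is the FTA partner but 83.26 is not on the preference list; base rate stands.
Duty = $118,367.80 × 1% + 1,585 × $0.90 = $2,610.18.
Line 3 (01.75, Zorune, 1,111 units, $35,563.11):
Base rate for 01.75 is 0.5% + $3.45/unit.
01.75 has an FTA preferential rate, but origin Zorune is not Farania; base rate stands.
Duty = $35,563.11 × 0.5% + 1,111 × $3.45 = $4,010.77.
Total = $56,306.28 + $2,610.18 + $4,010.77 = $62,927.23.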